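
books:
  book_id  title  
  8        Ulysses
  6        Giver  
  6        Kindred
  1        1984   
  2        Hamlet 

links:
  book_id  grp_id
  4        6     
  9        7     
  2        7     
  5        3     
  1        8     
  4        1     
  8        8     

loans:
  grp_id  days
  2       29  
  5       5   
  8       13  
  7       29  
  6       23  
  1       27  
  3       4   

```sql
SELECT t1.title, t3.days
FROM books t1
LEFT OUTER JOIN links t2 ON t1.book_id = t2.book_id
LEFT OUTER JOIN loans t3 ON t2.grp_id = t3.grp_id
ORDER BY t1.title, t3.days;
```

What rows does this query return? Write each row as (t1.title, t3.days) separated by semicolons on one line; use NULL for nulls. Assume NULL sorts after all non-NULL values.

Evaluate left to right. First `books t1 LEFT JOIN links t2` on book_id: 5 row(s).
Then LEFT JOIN `loans t3` on grp_id: each of those 5 rows is kept; rows whose t2.grp_id has no match in t3 get NULL for t3's columns.

(1984, 13); (Giver, NULL); (Hamlet, 29); (Kindred, NULL); (Ulysses, 13)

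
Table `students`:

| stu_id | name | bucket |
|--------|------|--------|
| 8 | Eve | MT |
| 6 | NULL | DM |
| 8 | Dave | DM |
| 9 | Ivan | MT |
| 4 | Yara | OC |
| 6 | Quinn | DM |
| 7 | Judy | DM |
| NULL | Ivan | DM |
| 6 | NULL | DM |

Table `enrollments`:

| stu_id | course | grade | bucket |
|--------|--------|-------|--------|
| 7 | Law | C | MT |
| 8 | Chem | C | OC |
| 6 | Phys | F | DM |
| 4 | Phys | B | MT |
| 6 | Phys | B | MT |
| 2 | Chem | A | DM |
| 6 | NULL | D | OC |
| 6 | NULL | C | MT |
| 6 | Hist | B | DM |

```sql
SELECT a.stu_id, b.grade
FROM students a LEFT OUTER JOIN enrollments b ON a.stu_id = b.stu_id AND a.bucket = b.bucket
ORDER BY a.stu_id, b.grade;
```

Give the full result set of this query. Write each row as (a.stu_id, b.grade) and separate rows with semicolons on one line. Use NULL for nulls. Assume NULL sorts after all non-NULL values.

(4, NULL); (6, B); (6, B); (6, B); (6, F); (6, F); (6, F); (7, NULL); (8, NULL); (8, NULL); (9, NULL); (NULL, NULL)

LEFT JOIN keeps every row from `students`; unmatched rows get NULL for `enrollments`'s columns.
Matching on a.stu_id = b.stu_id AND a.bucket = b.bucket. A NULL in a compared column never satisfies the condition.
Matched pairs: 6; unmatched a rows kept: 6.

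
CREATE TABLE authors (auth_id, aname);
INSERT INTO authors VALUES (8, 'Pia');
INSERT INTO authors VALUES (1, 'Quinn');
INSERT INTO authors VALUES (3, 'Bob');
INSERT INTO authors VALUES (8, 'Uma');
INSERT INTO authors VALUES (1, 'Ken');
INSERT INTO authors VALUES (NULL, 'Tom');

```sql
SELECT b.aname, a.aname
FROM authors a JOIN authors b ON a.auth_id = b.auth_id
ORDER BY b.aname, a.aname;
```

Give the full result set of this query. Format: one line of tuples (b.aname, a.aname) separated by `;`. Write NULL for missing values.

(Bob, Bob); (Ken, Ken); (Ken, Quinn); (Pia, Pia); (Pia, Uma); (Quinn, Ken); (Quinn, Quinn); (Uma, Pia); (Uma, Uma)

INNER JOIN keeps only pairs where the ON condition holds.
Matching on a.auth_id = b.auth_id. A NULL in a compared column never satisfies the condition.
- a[0] auth_id=8 → 2 match(es) in b → 2 row(s).
- a[1] auth_id=1 → 2 match(es) in b → 2 row(s).
- a[2] auth_id=3 → 1 match(es) in b → 1 row(s).
- a[3] auth_id=8 → 2 match(es) in b → 2 row(s).
- a[4] auth_id=1 → 2 match(es) in b → 2 row(s).
- a[5] auth_id=NULL → no match; dropped.
After projecting and ordering:
b.aname | a.aname
Bob | Bob
Ken | Ken
Ken | Quinn
Pia | Pia
Pia | Uma
Quinn | Ken
Quinn | Quinn
Uma | Pia
Uma | Uma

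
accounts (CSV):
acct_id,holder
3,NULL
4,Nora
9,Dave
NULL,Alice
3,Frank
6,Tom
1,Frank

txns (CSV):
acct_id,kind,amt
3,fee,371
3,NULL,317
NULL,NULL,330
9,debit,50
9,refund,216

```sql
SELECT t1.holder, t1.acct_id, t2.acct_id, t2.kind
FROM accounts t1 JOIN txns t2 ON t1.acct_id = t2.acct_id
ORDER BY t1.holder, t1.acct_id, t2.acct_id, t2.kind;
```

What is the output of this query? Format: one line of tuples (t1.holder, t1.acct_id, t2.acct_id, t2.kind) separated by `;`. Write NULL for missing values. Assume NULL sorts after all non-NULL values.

(Dave, 9, 9, debit); (Dave, 9, 9, refund); (Frank, 3, 3, fee); (Frank, 3, 3, NULL); (NULL, 3, 3, fee); (NULL, 3, 3, NULL)

INNER JOIN keeps only pairs where the ON condition holds.
Matching on t1.acct_id = t2.acct_id. A NULL in a compared column never satisfies the condition.
- t1 (acct_id=3) pairs with 2 row(s) of t2.
- t1 (acct_id=4) has no partner → excluded.
- t1 (acct_id=9) pairs with 2 row(s) of t2.
- t1 (acct_id=NULL) has no partner → excluded.
- t1 (acct_id=3) pairs with 2 row(s) of t2.
- t1 (acct_id=6) has no partner → excluded.
- t1 (acct_id=1) has no partner → excluded.
After projecting and ordering:
t1.holder | t1.acct_id | t2.acct_id | t2.kind
Dave | 9 | 9 | debit
Dave | 9 | 9 | refund
Frank | 3 | 3 | fee
Frank | 3 | 3 | NULL
NULL | 3 | 3 | fee
NULL | 3 | 3 | NULL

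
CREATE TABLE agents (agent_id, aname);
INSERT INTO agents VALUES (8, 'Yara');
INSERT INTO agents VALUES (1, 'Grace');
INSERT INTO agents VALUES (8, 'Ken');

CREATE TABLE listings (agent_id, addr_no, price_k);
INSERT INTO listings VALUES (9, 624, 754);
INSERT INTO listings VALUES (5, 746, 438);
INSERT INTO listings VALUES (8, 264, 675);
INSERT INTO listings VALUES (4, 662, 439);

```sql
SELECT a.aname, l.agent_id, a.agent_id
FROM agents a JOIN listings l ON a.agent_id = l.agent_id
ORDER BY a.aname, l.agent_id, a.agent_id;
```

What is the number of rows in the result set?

2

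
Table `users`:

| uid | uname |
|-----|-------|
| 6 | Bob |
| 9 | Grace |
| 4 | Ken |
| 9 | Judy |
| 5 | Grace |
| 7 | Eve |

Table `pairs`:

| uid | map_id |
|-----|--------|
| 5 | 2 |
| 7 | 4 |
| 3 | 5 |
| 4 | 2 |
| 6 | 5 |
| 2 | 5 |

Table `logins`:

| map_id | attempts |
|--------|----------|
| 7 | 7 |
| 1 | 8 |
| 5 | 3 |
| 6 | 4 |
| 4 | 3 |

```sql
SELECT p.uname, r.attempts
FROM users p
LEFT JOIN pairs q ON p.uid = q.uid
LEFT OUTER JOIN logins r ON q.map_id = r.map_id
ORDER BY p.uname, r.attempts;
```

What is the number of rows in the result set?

Evaluate left to right. First `users p LEFT JOIN pairs q` on uid: 6 row(s).
Then LEFT JOIN `logins r` on map_id: each of those 6 rows is kept; rows whose q.map_id has no match in r get NULL for r's columns.
Result: 6 row(s).

6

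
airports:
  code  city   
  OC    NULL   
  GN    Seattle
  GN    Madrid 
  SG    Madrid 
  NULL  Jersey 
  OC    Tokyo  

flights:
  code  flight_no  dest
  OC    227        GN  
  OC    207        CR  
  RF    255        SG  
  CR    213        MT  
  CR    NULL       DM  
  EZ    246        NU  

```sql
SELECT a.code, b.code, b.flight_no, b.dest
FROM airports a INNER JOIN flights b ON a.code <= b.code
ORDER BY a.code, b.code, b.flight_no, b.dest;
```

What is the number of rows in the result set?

12

INNER JOIN keeps only pairs where the ON condition holds.
Matching on a.code <= b.code. A NULL in a compared column never satisfies the condition.
- a row (code=OC): matches 3 b row(s) → 3 output row(s).
- a row (code=GN): matches 3 b row(s) → 3 output row(s).
- a row (code=GN): matches 3 b row(s) → 3 output row(s).
- a row (code=SG): no match → dropped.
- a row (code=NULL): no match → dropped.
- a row (code=OC): matches 3 b row(s) → 3 output row(s).
Total: 12 rows.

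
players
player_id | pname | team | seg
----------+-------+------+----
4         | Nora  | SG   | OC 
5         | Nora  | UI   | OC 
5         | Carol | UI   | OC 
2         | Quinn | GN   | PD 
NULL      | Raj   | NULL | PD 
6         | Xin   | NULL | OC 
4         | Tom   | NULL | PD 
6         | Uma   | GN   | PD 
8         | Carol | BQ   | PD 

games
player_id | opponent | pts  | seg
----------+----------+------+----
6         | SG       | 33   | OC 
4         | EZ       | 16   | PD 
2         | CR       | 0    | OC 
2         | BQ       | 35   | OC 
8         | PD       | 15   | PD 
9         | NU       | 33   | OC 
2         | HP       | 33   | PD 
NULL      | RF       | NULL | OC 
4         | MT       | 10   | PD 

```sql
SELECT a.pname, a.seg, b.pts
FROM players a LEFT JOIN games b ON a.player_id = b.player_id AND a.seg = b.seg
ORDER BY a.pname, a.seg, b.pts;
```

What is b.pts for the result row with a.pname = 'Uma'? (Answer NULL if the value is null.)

LEFT JOIN keeps every row from `players`; unmatched rows get NULL for `games`'s columns.
Matching on a.player_id = b.player_id AND a.seg = b.seg. A NULL in a compared column never satisfies the condition.
Matched pairs: 5; unmatched a rows kept: 5.

NULL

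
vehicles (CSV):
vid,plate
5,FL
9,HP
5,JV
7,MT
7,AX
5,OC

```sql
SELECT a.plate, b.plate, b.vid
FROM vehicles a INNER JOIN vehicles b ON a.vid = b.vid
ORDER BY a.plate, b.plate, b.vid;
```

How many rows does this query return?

INNER JOIN keeps only pairs where the ON condition holds.
Matching on a.vid = b.vid.
- vid=5: 3 matching b row(s), so 3 row(s) emitted.
- vid=9: 1 matching b row(s), so 1 row(s) emitted.
- vid=5: 3 matching b row(s), so 3 row(s) emitted.
- vid=7: 2 matching b row(s), so 2 row(s) emitted.
- vid=7: 2 matching b row(s), so 2 row(s) emitted.
- vid=5: 3 matching b row(s), so 3 row(s) emitted.
Total: 14 rows.

14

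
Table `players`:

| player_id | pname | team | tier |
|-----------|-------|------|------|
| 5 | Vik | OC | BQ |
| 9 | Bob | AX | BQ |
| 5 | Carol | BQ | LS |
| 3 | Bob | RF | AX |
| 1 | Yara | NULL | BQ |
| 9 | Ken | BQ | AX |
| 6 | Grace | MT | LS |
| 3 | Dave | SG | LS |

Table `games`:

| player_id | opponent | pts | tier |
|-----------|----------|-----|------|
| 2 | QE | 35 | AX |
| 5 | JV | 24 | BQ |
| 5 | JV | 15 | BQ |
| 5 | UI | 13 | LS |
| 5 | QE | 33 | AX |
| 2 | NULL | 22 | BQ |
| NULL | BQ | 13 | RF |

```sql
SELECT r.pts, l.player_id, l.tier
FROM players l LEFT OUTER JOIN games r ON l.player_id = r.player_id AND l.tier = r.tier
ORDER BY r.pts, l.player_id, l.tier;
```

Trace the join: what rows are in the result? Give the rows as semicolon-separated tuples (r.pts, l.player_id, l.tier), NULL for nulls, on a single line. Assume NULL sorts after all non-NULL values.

(13, 5, LS); (15, 5, BQ); (24, 5, BQ); (NULL, 1, BQ); (NULL, 3, AX); (NULL, 3, LS); (NULL, 6, LS); (NULL, 9, AX); (NULL, 9, BQ)

LEFT JOIN keeps every row from `players`; unmatched rows get NULL for `games`'s columns.
Matching on l.player_id = r.player_id AND l.tier = r.tier. A NULL in a compared column never satisfies the condition.
Matched pairs: 3; unmatched l rows kept: 6.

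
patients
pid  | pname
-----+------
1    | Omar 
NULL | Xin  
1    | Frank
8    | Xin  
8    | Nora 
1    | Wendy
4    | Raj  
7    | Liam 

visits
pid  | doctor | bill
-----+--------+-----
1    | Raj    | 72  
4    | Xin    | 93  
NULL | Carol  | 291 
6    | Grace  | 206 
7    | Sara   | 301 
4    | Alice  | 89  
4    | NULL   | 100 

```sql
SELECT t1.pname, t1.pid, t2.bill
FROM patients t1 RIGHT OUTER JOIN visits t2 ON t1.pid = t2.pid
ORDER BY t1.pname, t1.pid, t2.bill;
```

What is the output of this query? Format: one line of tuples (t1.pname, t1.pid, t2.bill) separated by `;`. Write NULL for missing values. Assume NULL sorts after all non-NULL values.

RIGHT JOIN keeps every row from `visits`; unmatched rows get NULL for `patients`'s columns.
Matching on t1.pid = t2.pid. A NULL in a compared column never satisfies the condition.
- pid=1: 1 matching t2 row(s), so 1 row(s) emitted.
- pid=NULL: no matching t2 row.
- pid=1: 1 matching t2 row(s), so 1 row(s) emitted.
- pid=8: no matching t2 row.
- pid=8: no matching t2 row.
- pid=1: 1 matching t2 row(s), so 1 row(s) emitted.
- pid=4: 3 matching t2 row(s), so 3 row(s) emitted.
- pid=7: 1 matching t2 row(s), so 1 row(s) emitted.
- plus 2 unmatched t2 row(s), each kept with NULL t1 columns.
After projecting and ordering:
t1.pname | t1.pid | t2.bill
Frank | 1 | 72
Liam | 7 | 301
Omar | 1 | 72
Raj | 4 | 89
Raj | 4 | 93
Raj | 4 | 100
Wendy | 1 | 72
NULL | NULL | 206
NULL | NULL | 291

(Frank, 1, 72); (Liam, 7, 301); (Omar, 1, 72); (Raj, 4, 89); (Raj, 4, 93); (Raj, 4, 100); (Wendy, 1, 72); (NULL, NULL, 206); (NULL, NULL, 291)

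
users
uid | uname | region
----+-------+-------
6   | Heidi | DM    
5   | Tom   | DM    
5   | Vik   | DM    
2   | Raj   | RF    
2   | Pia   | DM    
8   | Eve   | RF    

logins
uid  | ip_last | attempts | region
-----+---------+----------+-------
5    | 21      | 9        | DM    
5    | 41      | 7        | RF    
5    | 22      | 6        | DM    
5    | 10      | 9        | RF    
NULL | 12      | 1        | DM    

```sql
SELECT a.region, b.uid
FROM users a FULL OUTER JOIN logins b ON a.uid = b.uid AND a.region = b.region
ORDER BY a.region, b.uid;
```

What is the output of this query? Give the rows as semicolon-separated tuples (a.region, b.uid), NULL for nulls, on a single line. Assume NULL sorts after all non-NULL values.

(DM, 5); (DM, 5); (DM, 5); (DM, 5); (DM, NULL); (DM, NULL); (RF, NULL); (RF, NULL); (NULL, 5); (NULL, 5); (NULL, NULL)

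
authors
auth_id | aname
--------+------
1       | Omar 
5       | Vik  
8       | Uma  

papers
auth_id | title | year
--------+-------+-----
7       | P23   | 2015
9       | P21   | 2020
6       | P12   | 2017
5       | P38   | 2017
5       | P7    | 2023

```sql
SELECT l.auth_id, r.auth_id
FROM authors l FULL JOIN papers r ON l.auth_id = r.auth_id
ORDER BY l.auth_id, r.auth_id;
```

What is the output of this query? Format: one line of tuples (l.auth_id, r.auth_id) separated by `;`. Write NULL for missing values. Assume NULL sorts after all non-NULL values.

FULL OUTER JOIN keeps every row from both sides; unmatched rows get NULL for the other side's columns.
Matching on l.auth_id = r.auth_id.
- l (auth_id=1) has no partner → padded with NULL.
- l (auth_id=5) pairs with 2 row(s) of r.
- l (auth_id=8) has no partner → padded with NULL.
- 3 row(s) from r found no l partner → padded with NULL.
After projecting and ordering:
l.auth_id | r.auth_id
1 | NULL
5 | 5
5 | 5
8 | NULL
NULL | 6
NULL | 7
NULL | 9

(1, NULL); (5, 5); (5, 5); (8, NULL); (NULL, 6); (NULL, 7); (NULL, 9)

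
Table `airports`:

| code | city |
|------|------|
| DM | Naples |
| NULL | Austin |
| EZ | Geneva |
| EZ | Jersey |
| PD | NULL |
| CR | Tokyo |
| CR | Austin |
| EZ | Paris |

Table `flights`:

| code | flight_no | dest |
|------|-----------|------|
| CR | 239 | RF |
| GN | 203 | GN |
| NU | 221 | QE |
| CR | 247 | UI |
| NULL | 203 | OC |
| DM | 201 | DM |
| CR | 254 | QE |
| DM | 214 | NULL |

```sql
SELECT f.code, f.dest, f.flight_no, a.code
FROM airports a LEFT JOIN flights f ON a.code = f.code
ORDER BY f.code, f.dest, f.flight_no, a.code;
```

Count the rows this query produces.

LEFT JOIN keeps every row from `airports`; unmatched rows get NULL for `flights`'s columns.
Matching on a.code = f.code. A NULL in a compared column never satisfies the condition.
- a[0] code=DM → 2 match(es) in f → 2 row(s).
- a[1] code=NULL → no match; kept with NULLs on the f side.
- a[2] code=EZ → no match; kept with NULLs on the f side.
- a[3] code=EZ → no match; kept with NULLs on the f side.
- a[4] code=PD → no match; kept with NULLs on the f side.
- a[5] code=CR → 3 match(es) in f → 3 row(s).
- a[6] code=CR → 3 match(es) in f → 3 row(s).
- a[7] code=EZ → no match; kept with NULLs on the f side.
Total: 8 matched + 5 padded = 13 rows.

13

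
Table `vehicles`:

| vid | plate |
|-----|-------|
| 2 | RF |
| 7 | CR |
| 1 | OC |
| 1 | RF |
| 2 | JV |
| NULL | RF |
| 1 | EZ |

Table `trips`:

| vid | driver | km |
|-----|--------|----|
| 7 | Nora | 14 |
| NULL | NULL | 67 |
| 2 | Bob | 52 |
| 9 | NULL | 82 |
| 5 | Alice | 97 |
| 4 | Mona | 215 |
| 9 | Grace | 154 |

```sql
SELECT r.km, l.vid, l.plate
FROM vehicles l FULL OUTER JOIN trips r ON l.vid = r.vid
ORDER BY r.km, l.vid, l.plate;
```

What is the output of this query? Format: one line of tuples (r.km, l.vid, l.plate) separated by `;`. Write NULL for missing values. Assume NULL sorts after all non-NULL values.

FULL OUTER JOIN keeps every row from both sides; unmatched rows get NULL for the other side's columns.
Matching on l.vid = r.vid. A NULL in a compared column never satisfies the condition.
- vid=2: 1 matching r row(s), so 1 row(s) emitted.
- vid=7: 1 matching r row(s), so 1 row(s) emitted.
- vid=1: no r row matches, row kept with r columns NULL.
- vid=1: no r row matches, row kept with r columns NULL.
- vid=2: 1 matching r row(s), so 1 row(s) emitted.
- vid=NULL: no r row matches, row kept with r columns NULL.
- vid=1: no r row matches, row kept with r columns NULL.
- 5 row(s) from r found no l partner → padded with NULL.

(14, 7, CR); (52, 2, JV); (52, 2, RF); (67, NULL, NULL); (82, NULL, NULL); (97, NULL, NULL); (154, NULL, NULL); (215, NULL, NULL); (NULL, 1, EZ); (NULL, 1, OC); (NULL, 1, RF); (NULL, NULL, RF)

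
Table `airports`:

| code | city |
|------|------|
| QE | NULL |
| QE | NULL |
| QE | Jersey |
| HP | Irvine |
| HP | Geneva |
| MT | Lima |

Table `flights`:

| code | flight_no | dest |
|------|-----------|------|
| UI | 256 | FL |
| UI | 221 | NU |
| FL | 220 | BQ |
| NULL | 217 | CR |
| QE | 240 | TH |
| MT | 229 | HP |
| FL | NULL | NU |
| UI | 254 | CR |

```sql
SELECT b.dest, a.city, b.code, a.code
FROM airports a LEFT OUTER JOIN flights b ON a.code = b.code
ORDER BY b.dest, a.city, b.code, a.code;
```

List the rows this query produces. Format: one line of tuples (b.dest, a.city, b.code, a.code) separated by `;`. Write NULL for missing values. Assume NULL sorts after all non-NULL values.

(HP, Lima, MT, MT); (TH, Jersey, QE, QE); (TH, NULL, QE, QE); (TH, NULL, QE, QE); (NULL, Geneva, NULL, HP); (NULL, Irvine, NULL, HP)

LEFT JOIN keeps every row from `airports`; unmatched rows get NULL for `flights`'s columns.
Matching on a.code = b.code. A NULL in a compared column never satisfies the condition.
Matched pairs: 4; unmatched a rows kept: 2.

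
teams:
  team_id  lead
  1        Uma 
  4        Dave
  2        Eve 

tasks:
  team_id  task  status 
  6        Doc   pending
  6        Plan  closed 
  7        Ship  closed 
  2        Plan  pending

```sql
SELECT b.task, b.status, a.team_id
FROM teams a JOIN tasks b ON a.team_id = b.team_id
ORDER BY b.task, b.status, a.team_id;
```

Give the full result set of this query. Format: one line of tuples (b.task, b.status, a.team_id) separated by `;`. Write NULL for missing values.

INNER JOIN keeps only pairs where the ON condition holds.
Matching on a.team_id = b.team_id.
- team_id=1: no matching b row, dropped.
- team_id=4: no matching b row, dropped.
- team_id=2: 1 matching b row(s), so 1 row(s) emitted.
After projecting and ordering:
b.task | b.status | a.team_id
Plan | pending | 2

(Plan, pending, 2)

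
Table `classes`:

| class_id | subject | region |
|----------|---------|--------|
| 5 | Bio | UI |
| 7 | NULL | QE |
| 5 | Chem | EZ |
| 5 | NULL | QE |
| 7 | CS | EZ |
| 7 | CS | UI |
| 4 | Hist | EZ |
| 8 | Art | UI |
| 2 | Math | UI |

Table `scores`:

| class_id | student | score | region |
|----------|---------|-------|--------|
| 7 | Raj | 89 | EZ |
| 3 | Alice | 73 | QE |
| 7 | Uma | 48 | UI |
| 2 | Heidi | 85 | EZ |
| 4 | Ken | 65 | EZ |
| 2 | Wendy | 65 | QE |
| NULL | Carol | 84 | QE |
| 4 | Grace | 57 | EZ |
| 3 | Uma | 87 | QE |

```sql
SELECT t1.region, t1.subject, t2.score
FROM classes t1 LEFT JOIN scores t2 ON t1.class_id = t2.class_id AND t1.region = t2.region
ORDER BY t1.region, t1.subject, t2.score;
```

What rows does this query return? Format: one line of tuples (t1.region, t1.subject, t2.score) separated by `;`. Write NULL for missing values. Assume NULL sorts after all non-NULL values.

LEFT JOIN keeps every row from `classes`; unmatched rows get NULL for `scores`'s columns.
Matching on t1.class_id = t2.class_id AND t1.region = t2.region. A NULL in a compared column never satisfies the condition.
- t1 (class_id=5, region=UI) has no partner → padded with NULL.
- t1 (class_id=7, region=QE) has no partner → padded with NULL.
- t1 (class_id=5, region=EZ) has no partner → padded with NULL.
- t1 (class_id=5, region=QE) has no partner → padded with NULL.
- t1 (class_id=7, region=EZ) pairs with 1 row(s) of t2.
- t1 (class_id=7, region=UI) pairs with 1 row(s) of t2.
- t1 (class_id=4, region=EZ) pairs with 2 row(s) of t2.
- t1 (class_id=8, region=UI) has no partner → padded with NULL.
- t1 (class_id=2, region=UI) has no partner → padded with NULL.
After projecting and ordering:
t1.region | t1.subject | t2.score
EZ | CS | 89
EZ | Chem | NULL
EZ | Hist | 57
EZ | Hist | 65
QE | NULL | NULL
QE | NULL | NULL
UI | Art | NULL
UI | Bio | NULL
UI | CS | 48
UI | Math | NULL

(EZ, CS, 89); (EZ, Chem, NULL); (EZ, Hist, 57); (EZ, Hist, 65); (QE, NULL, NULL); (QE, NULL, NULL); (UI, Art, NULL); (UI, Bio, NULL); (UI, CS, 48); (UI, Math, NULL)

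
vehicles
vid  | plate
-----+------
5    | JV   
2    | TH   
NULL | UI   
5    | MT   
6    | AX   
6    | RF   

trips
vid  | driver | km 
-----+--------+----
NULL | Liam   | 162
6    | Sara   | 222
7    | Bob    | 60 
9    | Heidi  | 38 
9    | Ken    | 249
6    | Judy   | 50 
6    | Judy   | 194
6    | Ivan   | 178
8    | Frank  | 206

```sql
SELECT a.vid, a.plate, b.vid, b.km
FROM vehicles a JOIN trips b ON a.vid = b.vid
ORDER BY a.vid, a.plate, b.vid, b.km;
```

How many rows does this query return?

8

INNER JOIN keeps only pairs where the ON condition holds.
Matching on a.vid = b.vid. A NULL in a compared column never satisfies the condition.
Matched pairs: 8.
Total: 8 rows.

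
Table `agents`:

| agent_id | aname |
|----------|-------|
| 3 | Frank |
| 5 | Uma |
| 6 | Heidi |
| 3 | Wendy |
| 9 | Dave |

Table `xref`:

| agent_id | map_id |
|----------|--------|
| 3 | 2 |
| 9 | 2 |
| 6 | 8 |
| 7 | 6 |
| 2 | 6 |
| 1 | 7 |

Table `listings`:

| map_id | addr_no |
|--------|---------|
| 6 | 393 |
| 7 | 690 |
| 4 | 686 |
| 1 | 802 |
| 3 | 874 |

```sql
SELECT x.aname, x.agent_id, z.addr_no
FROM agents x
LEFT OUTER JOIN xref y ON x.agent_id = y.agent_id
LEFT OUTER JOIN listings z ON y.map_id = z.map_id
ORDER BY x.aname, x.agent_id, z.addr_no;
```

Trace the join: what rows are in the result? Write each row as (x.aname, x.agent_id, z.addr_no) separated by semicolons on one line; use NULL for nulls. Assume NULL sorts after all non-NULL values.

Joins associate left-to-right: agents LEFT JOIN xref on agent_id gives 5 intermediate row(s).
Then LEFT JOIN `listings z` on map_id: each of those 5 rows is kept; rows whose y.map_id has no match in z get NULL for z's columns.

(Dave, 9, NULL); (Frank, 3, NULL); (Heidi, 6, NULL); (Uma, 5, NULL); (Wendy, 3, NULL)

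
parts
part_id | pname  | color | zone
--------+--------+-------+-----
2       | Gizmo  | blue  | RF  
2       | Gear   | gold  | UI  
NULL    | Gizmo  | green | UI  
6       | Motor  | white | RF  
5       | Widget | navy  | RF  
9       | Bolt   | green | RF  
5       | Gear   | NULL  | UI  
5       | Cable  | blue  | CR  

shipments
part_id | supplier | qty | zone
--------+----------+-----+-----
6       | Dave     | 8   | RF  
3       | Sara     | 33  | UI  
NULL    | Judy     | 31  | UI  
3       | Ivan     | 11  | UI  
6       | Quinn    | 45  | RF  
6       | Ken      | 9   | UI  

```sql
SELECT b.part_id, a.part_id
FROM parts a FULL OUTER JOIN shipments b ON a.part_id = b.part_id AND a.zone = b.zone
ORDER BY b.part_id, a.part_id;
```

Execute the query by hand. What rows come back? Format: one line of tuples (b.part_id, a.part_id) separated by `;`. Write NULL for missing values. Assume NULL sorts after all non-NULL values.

(3, NULL); (3, NULL); (6, 6); (6, 6); (6, NULL); (NULL, 2); (NULL, 2); (NULL, 5); (NULL, 5); (NULL, 5); (NULL, 9); (NULL, NULL); (NULL, NULL)

FULL OUTER JOIN keeps every row from both sides; unmatched rows get NULL for the other side's columns.
Matching on a.part_id = b.part_id AND a.zone = b.zone. A NULL in a compared column never satisfies the condition.
- a row (part_id=2, zone=RF): no match → kept, b columns NULL.
- a row (part_id=2, zone=UI): no match → kept, b columns NULL.
- a row (part_id=NULL, zone=UI): no match → kept, b columns NULL.
- a row (part_id=6, zone=RF): matches 2 b row(s) → 2 output row(s).
- a row (part_id=5, zone=RF): no match → kept, b columns NULL.
- a row (part_id=9, zone=RF): no match → kept, b columns NULL.
- a row (part_id=5, zone=UI): no match → kept, b columns NULL.
- a row (part_id=5, zone=CR): no match → kept, b columns NULL.
- 4 row(s) from b found no a partner → padded with NULL.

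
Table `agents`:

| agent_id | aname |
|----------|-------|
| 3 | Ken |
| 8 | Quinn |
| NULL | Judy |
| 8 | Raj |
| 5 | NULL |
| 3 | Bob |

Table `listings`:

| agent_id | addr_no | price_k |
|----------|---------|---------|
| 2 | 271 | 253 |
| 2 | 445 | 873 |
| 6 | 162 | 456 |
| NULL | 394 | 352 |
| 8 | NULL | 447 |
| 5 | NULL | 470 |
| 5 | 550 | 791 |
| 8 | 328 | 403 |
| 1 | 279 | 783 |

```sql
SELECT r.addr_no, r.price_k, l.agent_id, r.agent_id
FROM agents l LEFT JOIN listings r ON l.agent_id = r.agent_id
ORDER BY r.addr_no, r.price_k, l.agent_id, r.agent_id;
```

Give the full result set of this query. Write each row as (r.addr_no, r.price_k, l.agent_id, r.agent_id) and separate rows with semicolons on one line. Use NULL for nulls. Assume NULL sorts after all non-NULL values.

LEFT JOIN keeps every row from `agents`; unmatched rows get NULL for `listings`'s columns.
Matching on l.agent_id = r.agent_id. A NULL in a compared column never satisfies the condition.
- agent_id=3: no r row matches, row kept with r columns NULL.
- agent_id=8: 2 matching r row(s), so 2 row(s) emitted.
- agent_id=NULL: no r row matches, row kept with r columns NULL.
- agent_id=8: 2 matching r row(s), so 2 row(s) emitted.
- agent_id=5: 2 matching r row(s), so 2 row(s) emitted.
- agent_id=3: no r row matches, row kept with r columns NULL.
After projecting and ordering:
r.addr_no | r.price_k | l.agent_id | r.agent_id
328 | 403 | 8 | 8
328 | 403 | 8 | 8
550 | 791 | 5 | 5
NULL | 447 | 8 | 8
NULL | 447 | 8 | 8
NULL | 470 | 5 | 5
NULL | NULL | 3 | NULL
NULL | NULL | 3 | NULL
NULL | NULL | NULL | NULL

(328, 403, 8, 8); (328, 403, 8, 8); (550, 791, 5, 5); (NULL, 447, 8, 8); (NULL, 447, 8, 8); (NULL, 470, 5, 5); (NULL, NULL, 3, NULL); (NULL, NULL, 3, NULL); (NULL, NULL, NULL, NULL)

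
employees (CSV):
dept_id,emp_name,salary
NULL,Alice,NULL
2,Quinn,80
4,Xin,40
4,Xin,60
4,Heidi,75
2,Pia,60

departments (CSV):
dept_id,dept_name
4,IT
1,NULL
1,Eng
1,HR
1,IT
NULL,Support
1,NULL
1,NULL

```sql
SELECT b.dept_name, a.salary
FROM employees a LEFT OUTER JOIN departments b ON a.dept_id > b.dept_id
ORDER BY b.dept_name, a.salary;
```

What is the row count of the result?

LEFT JOIN keeps every row from `employees`; unmatched rows get NULL for `departments`'s columns.
Matching on a.dept_id > b.dept_id. A NULL in a compared column never satisfies the condition.
Matched pairs: 30; unmatched a rows kept: 1.
Total: 30 matched + 1 padded = 31 rows.

31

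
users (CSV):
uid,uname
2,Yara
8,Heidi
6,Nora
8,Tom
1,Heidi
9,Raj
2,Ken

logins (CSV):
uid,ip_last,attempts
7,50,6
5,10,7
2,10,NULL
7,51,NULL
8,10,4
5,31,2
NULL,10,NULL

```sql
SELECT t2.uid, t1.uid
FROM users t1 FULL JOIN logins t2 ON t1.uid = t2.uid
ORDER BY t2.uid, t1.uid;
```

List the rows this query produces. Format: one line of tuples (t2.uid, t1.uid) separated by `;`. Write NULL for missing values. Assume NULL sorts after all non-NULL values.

(2, 2); (2, 2); (5, NULL); (5, NULL); (7, NULL); (7, NULL); (8, 8); (8, 8); (NULL, 1); (NULL, 6); (NULL, 9); (NULL, NULL)

FULL OUTER JOIN keeps every row from both sides; unmatched rows get NULL for the other side's columns.
Matching on t1.uid = t2.uid. A NULL in a compared column never satisfies the condition.
Matched pairs: 4; unmatched t1 rows kept: 3; unmatched t2 rows kept: 5.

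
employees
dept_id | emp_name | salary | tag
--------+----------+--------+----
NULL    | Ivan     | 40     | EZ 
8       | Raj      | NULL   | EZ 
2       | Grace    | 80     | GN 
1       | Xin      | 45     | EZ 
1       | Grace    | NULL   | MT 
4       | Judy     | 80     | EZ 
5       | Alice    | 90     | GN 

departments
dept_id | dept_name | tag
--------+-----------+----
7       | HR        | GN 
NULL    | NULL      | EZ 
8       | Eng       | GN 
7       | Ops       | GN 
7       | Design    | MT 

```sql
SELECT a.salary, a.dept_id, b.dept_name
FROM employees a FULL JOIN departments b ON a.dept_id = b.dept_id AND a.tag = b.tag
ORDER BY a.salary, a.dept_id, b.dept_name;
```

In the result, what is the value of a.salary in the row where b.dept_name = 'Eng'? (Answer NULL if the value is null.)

NULL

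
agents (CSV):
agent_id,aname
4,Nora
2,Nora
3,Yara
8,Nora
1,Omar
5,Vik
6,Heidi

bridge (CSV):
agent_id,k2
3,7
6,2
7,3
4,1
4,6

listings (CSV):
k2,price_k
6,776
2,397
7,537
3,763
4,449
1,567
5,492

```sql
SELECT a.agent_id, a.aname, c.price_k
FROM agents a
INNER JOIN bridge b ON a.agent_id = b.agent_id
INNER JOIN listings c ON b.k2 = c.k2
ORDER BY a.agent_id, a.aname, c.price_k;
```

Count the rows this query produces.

4

Evaluate left to right. First `agents a INNER JOIN bridge b` on agent_id: 4 row(s).
Then INNER JOIN `listings c` on k2: keep only rows whose b.k2 appears in c.
Result: 4 row(s).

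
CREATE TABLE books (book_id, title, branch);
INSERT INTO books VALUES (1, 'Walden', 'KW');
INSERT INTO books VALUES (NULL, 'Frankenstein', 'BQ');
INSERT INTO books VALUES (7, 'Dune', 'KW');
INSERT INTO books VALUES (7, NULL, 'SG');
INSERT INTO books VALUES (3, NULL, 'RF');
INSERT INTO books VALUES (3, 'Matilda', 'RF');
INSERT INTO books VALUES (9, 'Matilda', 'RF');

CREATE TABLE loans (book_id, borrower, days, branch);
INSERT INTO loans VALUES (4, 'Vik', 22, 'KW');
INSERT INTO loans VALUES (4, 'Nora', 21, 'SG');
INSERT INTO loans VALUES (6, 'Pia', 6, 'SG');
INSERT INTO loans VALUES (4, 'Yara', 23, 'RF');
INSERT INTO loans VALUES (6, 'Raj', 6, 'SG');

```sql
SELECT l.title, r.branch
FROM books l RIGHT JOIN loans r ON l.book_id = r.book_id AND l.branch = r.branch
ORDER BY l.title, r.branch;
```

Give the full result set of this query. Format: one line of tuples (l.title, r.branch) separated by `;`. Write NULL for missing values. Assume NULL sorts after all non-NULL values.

(NULL, KW); (NULL, RF); (NULL, SG); (NULL, SG); (NULL, SG)

RIGHT JOIN keeps every row from `loans`; unmatched rows get NULL for `books`'s columns.
Matching on l.book_id = r.book_id AND l.branch = r.branch. A NULL in a compared column never satisfies the condition.
- book_id=1, branch=KW: no matching r row.
- book_id=NULL, branch=BQ: no matching r row.
- book_id=7, branch=KW: no matching r row.
- book_id=7, branch=SG: no matching r row.
- book_id=3, branch=RF: no matching r row.
- book_id=3, branch=RF: no matching r row.
- book_id=9, branch=RF: no matching r row.
- plus 5 unmatched r row(s), each kept with NULL l columns.
After projecting and ordering:
l.title | r.branch
NULL | KW
NULL | RF
NULL | SG
NULL | SG
NULL | SG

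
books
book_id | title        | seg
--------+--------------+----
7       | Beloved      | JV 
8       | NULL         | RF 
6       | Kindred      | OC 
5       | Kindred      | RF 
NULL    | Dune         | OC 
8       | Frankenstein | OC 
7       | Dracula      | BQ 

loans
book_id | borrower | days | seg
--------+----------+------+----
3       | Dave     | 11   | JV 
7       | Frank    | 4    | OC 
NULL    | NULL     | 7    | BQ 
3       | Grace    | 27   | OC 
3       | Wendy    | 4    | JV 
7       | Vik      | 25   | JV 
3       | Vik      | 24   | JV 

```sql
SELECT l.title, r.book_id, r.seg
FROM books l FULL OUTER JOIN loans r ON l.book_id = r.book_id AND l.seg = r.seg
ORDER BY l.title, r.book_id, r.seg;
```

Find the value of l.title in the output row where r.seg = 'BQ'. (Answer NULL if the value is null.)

NULL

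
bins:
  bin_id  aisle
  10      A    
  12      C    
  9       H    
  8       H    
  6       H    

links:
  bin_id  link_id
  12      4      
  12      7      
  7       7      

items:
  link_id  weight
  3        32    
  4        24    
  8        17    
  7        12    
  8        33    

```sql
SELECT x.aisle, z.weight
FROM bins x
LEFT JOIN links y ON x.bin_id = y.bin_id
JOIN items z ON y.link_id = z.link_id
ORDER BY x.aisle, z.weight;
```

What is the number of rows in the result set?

2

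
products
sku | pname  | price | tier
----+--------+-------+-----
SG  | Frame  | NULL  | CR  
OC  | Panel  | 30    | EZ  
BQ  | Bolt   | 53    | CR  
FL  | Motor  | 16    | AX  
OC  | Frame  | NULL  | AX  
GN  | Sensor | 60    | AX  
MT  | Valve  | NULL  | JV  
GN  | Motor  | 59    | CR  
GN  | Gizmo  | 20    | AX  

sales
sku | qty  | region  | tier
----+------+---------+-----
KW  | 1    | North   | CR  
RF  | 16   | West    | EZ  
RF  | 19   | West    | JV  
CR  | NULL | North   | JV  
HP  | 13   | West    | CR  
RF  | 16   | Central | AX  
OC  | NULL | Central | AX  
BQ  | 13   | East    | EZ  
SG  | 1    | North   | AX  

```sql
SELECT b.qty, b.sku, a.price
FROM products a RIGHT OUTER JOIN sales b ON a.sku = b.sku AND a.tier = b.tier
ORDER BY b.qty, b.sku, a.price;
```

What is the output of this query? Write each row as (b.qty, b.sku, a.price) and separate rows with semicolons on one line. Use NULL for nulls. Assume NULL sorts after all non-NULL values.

(1, KW, NULL); (1, SG, NULL); (13, BQ, NULL); (13, HP, NULL); (16, RF, NULL); (16, RF, NULL); (19, RF, NULL); (NULL, CR, NULL); (NULL, OC, NULL)

RIGHT JOIN keeps every row from `sales`; unmatched rows get NULL for `products`'s columns.
Matching on a.sku = b.sku AND a.tier = b.tier.
- a[0] sku=SG, tier=CR → no match.
- a[1] sku=OC, tier=EZ → no match.
- a[2] sku=BQ, tier=CR → no match.
- a[3] sku=FL, tier=AX → no match.
- a[4] sku=OC, tier=AX → 1 match(es) in b → 1 row(s).
- a[5] sku=GN, tier=AX → no match.
- a[6] sku=MT, tier=JV → no match.
- a[7] sku=GN, tier=CR → no match.
- a[8] sku=GN, tier=AX → no match.
- 8 b row(s) had no a match → kept, a columns NULL.
After projecting and ordering:
b.qty | b.sku | a.price
1 | KW | NULL
1 | SG | NULL
13 | BQ | NULL
13 | HP | NULL
16 | RF | NULL
16 | RF | NULL
19 | RF | NULL
NULL | CR | NULL
NULL | OC | NULL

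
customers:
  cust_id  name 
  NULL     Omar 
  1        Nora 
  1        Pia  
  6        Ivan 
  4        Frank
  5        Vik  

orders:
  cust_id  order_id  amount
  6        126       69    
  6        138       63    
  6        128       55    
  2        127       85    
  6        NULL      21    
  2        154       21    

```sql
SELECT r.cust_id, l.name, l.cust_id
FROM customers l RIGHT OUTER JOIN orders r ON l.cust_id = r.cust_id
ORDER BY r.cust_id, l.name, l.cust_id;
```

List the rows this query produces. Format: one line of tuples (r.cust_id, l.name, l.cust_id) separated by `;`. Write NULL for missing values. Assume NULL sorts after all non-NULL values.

RIGHT JOIN keeps every row from `orders`; unmatched rows get NULL for `customers`'s columns.
Matching on l.cust_id = r.cust_id. A NULL in a compared column never satisfies the condition.
Matched pairs: 4; unmatched r rows kept: 2.

(2, NULL, NULL); (2, NULL, NULL); (6, Ivan, 6); (6, Ivan, 6); (6, Ivan, 6); (6, Ivan, 6)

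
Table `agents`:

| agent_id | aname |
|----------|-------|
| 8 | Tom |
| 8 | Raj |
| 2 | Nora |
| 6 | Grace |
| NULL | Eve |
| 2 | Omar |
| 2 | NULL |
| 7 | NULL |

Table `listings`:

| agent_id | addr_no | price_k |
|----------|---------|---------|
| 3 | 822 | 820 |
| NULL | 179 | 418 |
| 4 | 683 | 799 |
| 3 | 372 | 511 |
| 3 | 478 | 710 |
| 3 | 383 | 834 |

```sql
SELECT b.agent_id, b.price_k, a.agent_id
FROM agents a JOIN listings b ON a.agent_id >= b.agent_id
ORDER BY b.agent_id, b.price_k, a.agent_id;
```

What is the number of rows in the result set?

20

INNER JOIN keeps only pairs where the ON condition holds.
Matching on a.agent_id >= b.agent_id. A NULL in a compared column never satisfies the condition.
Matched pairs: 20.
Total: 20 rows.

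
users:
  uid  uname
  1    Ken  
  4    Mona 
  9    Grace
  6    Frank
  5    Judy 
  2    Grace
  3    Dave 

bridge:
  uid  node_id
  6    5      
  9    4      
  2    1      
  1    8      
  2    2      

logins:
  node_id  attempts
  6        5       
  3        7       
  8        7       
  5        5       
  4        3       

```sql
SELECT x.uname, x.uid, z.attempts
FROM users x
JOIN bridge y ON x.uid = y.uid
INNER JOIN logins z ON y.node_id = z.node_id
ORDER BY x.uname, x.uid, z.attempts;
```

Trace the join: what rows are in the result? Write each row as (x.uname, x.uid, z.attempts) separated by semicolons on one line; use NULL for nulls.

(Frank, 6, 5); (Grace, 9, 3); (Ken, 1, 7)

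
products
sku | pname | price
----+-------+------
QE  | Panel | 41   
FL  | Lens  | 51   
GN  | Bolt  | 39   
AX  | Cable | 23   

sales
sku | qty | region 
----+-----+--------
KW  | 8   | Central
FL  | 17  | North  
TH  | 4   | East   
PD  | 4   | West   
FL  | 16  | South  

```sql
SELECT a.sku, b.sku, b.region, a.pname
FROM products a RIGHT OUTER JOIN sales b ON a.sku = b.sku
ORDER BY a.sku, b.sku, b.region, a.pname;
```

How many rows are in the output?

RIGHT JOIN keeps every row from `sales`; unmatched rows get NULL for `products`'s columns.
Matching on a.sku = b.sku.
- a (sku=QE) has no partner in b.
- a (sku=FL) pairs with 2 row(s) of b.
- a (sku=GN) has no partner in b.
- a (sku=AX) has no partner in b.
- 3 row(s) from b found no a partner → padded with NULL.
Total: 2 matched + 3 padded = 5 rows.

5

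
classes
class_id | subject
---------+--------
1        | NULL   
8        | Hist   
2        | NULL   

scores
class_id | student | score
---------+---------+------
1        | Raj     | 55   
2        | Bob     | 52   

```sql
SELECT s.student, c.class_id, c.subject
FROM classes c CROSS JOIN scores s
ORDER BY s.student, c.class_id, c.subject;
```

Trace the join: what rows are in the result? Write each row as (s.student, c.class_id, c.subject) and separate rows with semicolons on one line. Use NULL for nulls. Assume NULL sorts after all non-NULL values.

CROSS JOIN pairs every row of `classes` with every row of `scores`: 3 × 2 = 6 rows.

(Bob, 1, NULL); (Bob, 2, NULL); (Bob, 8, Hist); (Raj, 1, NULL); (Raj, 2, NULL); (Raj, 8, Hist)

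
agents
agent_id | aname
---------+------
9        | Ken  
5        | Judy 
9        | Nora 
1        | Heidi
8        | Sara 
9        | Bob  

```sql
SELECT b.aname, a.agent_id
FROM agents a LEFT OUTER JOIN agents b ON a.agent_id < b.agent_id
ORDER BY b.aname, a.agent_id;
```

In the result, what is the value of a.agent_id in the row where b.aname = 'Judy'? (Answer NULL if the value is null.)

1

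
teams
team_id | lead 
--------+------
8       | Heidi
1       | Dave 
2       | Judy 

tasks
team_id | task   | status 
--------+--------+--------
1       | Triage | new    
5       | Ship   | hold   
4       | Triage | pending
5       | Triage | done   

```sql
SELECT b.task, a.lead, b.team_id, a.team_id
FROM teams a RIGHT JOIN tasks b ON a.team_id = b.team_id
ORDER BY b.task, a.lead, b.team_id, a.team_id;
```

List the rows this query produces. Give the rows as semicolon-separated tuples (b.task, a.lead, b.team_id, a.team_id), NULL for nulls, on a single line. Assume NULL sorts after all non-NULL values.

RIGHT JOIN keeps every row from `tasks`; unmatched rows get NULL for `teams`'s columns.
Matching on a.team_id = b.team_id.
Matched pairs: 1; unmatched b rows kept: 3.

(Ship, NULL, 5, NULL); (Triage, Dave, 1, 1); (Triage, NULL, 4, NULL); (Triage, NULL, 5, NULL)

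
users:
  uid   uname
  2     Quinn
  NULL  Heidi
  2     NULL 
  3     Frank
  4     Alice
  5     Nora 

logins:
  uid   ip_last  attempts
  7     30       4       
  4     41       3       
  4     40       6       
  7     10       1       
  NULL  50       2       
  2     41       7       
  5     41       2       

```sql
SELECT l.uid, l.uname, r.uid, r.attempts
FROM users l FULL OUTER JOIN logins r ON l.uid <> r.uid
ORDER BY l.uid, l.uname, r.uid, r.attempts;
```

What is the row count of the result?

27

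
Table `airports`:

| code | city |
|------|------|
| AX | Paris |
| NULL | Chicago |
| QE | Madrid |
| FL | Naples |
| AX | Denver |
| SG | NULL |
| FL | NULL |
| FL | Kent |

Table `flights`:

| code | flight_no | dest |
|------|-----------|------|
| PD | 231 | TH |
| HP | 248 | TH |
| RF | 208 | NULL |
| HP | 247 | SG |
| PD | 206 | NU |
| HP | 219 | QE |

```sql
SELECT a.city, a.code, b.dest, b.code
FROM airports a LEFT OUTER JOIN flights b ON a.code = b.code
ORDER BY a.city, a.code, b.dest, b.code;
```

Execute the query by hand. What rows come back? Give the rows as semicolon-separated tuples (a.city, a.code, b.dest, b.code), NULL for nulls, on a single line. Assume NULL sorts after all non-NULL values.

LEFT JOIN keeps every row from `airports`; unmatched rows get NULL for `flights`'s columns.
Matching on a.code = b.code. A NULL in a compared column never satisfies the condition.
- code=AX: no b row matches, row kept with b columns NULL.
- code=NULL: no b row matches, row kept with b columns NULL.
- code=QE: no b row matches, row kept with b columns NULL.
- code=FL: no b row matches, row kept with b columns NULL.
- code=AX: no b row matches, row kept with b columns NULL.
- code=SG: no b row matches, row kept with b columns NULL.
- code=FL: no b row matches, row kept with b columns NULL.
- code=FL: no b row matches, row kept with b columns NULL.
After projecting and ordering:
a.city | a.code | b.dest | b.code
Chicago | NULL | NULL | NULL
Denver | AX | NULL | NULL
Kent | FL | NULL | NULL
Madrid | QE | NULL | NULL
Naples | FL | NULL | NULL
Paris | AX | NULL | NULL
NULL | FL | NULL | NULL
NULL | SG | NULL | NULL

(Chicago, NULL, NULL, NULL); (Denver, AX, NULL, NULL); (Kent, FL, NULL, NULL); (Madrid, QE, NULL, NULL); (Naples, FL, NULL, NULL); (Paris, AX, NULL, NULL); (NULL, FL, NULL, NULL); (NULL, SG, NULL, NULL)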